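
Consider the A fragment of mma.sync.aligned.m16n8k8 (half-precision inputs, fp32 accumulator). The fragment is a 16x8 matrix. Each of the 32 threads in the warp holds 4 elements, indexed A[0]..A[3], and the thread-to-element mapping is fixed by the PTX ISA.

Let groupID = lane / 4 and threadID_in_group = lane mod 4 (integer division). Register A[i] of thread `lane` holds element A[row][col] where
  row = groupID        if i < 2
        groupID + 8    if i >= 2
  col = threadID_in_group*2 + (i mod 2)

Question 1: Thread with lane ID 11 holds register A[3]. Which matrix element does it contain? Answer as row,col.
11: g=2,t=3
[3] (2+8,3*2+1) = (10,7)

10,7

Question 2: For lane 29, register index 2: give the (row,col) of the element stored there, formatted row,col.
lane 29: G=7 (29/4), T=1 (29%4)
i=2: r=7+8=15, c=1*2+0=2

15,2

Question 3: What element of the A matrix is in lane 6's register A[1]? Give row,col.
6: G=1,T=2
[1] (1+0,2*2+1) = (1,5)

1,5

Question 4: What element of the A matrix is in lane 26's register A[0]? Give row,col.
6,4

L=26→G=26>>2=6, T=26&3=2
[0]→row 6+0=6  col 2·2+0=4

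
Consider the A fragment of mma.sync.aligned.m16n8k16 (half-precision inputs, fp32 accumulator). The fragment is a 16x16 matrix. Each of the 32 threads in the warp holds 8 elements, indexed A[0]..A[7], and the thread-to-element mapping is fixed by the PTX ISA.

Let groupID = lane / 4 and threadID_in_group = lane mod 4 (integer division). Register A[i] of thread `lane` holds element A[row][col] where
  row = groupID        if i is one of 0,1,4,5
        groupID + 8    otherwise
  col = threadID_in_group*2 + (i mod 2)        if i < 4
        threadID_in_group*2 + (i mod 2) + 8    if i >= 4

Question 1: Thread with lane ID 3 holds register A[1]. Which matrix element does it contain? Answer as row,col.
0,7

L=3->gid=3>>2=0, tid=3&3=3
[1]->row 0+0=0  col 3·2+1+0=7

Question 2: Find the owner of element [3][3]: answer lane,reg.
r=3->g=3,rb=0  c=3->cb=0,t=1,b0=1
L=3*4+1=13  i=0*4+0*2+1=1

13,1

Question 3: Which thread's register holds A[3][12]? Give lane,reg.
r=3->g=3,rb=0  c=12->cb=1,t=2,b0=0
L=3*4+2=14  i=1*4+0*2+0=4

14,4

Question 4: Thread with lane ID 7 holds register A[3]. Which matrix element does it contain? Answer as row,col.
L=7→G=7>>2=1, T=7&3=3
[3]→row 1+8=9  col 3·2+1+0=7

9,7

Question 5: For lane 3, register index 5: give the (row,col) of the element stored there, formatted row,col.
lane 3->3/4=0, 3 mod 4=3
i=5  r:0+0->0  c:2·3+1+8->15

0,15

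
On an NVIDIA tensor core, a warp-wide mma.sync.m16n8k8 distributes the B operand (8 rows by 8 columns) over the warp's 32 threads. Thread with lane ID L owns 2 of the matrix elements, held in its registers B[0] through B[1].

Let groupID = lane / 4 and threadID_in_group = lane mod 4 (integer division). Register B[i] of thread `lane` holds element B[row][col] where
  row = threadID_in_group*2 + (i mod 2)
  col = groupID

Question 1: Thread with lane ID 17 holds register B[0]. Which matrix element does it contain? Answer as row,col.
L=17→G=17>>2=4, T=17&3=1
[0]→row 1·2+0=2  col G=4

2,4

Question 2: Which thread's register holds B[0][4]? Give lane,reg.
c=4⇒gr=4  r=0⇒th=0,odd=0
L=4*4+0=16  i=0=0

16,0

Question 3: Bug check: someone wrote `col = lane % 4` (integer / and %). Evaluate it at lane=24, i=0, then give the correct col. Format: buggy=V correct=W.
buggy=0 correct=6

`lane % 4`[24,0]=>0
lane 24=>24/4=6, 24 mod 4=0
i=0  r:2·0+0=>0  c:6
col: 0 vs 6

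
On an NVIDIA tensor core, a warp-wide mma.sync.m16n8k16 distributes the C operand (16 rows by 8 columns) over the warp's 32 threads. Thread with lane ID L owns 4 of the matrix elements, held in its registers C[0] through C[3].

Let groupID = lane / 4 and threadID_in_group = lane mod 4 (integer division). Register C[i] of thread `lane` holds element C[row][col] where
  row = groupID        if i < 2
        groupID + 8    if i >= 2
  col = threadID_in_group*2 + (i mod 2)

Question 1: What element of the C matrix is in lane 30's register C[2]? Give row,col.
lane 30->30/4=7, 30 mod 4=2
i=2  r:7+8->15  c:2·2+0->4

15,4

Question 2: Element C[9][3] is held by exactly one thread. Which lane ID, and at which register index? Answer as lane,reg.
r=9->g=1,rb=1  c=3->t=1,b0=1
L=1*4+1=5  i=1*2+1=3

5,3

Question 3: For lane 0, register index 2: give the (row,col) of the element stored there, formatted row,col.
lane 0: gr=0 (0/4), th=0 (0%4)
i=2: r=0+8=8, c=0*2+0=0

8,0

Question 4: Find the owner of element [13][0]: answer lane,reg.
r: 13->gid=5,r8=1  c: 0->tid=0,i&1=0
L=5*4+0=20  i=1*2+0=2

20,2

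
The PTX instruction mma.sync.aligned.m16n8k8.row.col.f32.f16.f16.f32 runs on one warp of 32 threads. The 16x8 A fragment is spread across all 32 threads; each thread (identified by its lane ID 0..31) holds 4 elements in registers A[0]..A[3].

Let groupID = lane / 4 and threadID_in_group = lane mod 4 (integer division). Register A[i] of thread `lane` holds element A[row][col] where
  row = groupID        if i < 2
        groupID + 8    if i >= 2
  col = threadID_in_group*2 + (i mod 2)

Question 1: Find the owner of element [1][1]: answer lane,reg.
r=1⇒gr=1,Rb=0  c=1⇒th=0,odd=1
L=1*4+0=4  i=0*2+1=1

4,1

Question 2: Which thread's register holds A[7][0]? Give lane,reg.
28,0

r:7=>grp=7,rB=0  c:0=>tig=0,lo=0
L=7*4+0=28  i=0*2+0=0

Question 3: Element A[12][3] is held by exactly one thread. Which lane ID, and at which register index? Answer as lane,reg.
r=12->g=4,rb=1  c=3->t=1,b0=1
L=4*4+1=17  i=1*2+1=3

17,3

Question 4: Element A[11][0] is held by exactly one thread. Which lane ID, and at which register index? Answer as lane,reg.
12,2

r=11→G=3,rhi=1  c=0→T=0,p=0
L=3*4+0=12  i=1*2+0=2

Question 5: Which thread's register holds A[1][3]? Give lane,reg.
5,1

r=1→G=1,rhi=0  c=3→T=1,p=1
L=1*4+1=5  i=0*2+1=1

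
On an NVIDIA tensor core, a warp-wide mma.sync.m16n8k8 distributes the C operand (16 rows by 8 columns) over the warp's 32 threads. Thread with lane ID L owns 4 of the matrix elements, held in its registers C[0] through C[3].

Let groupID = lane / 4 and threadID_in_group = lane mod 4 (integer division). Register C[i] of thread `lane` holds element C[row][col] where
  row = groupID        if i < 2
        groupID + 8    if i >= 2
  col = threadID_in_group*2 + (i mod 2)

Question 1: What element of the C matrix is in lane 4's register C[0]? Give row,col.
lane 4: grp=1 (4/4), tig=0 (4%4)
i=0: r=1+0=1, c=0*2+0=0

1,0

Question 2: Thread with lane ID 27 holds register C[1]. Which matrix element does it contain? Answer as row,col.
6,7

lane 27: grp=6 (27/4), tig=3 (27%4)
i=1: r=6+0=6, c=3*2+1=7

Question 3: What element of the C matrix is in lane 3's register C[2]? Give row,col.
3: G=0,T=3
[2] (0+8,3*2+0) = (8,6)

8,6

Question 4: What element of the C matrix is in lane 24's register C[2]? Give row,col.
14,0

24: grp=6,tig=0
[2] (6+8,0*2+0) = (14,0)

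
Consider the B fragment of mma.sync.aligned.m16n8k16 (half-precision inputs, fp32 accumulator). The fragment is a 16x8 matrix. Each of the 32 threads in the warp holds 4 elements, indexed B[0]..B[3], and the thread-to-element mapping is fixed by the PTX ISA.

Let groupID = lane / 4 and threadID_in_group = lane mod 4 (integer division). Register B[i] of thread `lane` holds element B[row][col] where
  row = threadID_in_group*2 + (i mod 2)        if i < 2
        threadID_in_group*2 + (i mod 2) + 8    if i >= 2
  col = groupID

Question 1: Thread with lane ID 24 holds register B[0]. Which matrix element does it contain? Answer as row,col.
0,6

lane 24→24/4=6, 24 mod 4=0
i=0  r:2·0+0+0→0  c:6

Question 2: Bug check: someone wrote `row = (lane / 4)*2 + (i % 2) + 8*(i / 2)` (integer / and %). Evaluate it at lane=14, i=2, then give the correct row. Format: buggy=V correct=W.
buggy=14 correct=12

`(lane / 4)*2 + (i % 2) + 8*(i / 2)`[14,2]=>14
lane 14: grp=3 (14/4), tig=2 (14%4)
i=2: r=2*2+0+8=12, c=grp=3
row: 14 vs 12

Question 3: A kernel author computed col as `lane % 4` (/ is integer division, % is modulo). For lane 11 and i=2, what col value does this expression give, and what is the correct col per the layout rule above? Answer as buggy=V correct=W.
buggy=3 correct=2

`lane % 4`[11,2]->3
lane 11: gid=2 (11/4), tid=3 (11%4)
i=2: r=3*2+0+8=14, c=gid=2
col: 3 vs 2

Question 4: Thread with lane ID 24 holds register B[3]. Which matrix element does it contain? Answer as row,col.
24: gid=6,tid=0
[3] (0*2+1+8,6) = (9,6)

9,6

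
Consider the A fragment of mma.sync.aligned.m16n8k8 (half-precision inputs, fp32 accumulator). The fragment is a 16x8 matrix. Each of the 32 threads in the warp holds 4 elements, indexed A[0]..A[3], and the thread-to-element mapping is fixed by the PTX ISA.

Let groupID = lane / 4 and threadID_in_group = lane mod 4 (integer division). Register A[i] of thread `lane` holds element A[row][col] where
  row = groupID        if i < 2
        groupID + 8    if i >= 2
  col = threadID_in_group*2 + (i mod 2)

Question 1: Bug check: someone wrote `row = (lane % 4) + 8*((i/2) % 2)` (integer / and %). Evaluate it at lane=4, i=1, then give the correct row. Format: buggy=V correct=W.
`(lane % 4) + 8*((i/2) % 2)`[4,1]=>0
4: grp=1,tig=0
[1] (1+0,0*2+1) = (1,1)
row: 0 vs 1

buggy=0 correct=1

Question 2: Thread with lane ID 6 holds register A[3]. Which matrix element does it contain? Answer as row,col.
9,5

L=6→G=6>>2=1, T=6&3=2
[3]→row 1+8=9  col 2·2+1=5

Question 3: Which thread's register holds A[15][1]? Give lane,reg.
r=15->g=7,rb=1  c=1->t=0,b0=1
L=7*4+0=28  i=1*2+1=3

28,3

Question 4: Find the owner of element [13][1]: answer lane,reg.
r:13=>grp=5,rB=1  c:1=>tig=0,lo=1
L=5*4+0=20  i=1*2+1=3

20,3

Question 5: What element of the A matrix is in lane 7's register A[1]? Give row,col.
lane 7: gr=1 (7/4), th=3 (7%4)
i=1: r=1+0=1, c=3*2+1=7

1,7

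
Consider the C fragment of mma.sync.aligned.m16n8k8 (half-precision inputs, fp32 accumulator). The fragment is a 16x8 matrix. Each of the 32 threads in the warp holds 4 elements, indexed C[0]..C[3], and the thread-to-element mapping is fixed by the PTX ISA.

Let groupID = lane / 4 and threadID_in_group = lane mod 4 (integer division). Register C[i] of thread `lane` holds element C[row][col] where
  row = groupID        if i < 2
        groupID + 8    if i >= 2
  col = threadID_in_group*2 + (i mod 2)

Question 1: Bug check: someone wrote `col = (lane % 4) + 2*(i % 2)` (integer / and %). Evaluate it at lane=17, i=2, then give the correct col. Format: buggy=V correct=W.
`(lane % 4) + 2*(i % 2)`[17,2]=>1
L=17=>grp=17>>2=4, tig=17&3=1
[2]=>row 4+8=12  col 1·2+0=2
col: 1 vs 2

buggy=1 correct=2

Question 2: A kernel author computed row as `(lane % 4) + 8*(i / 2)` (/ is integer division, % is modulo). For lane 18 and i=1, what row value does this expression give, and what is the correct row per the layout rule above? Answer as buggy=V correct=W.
`(lane % 4) + 8*(i / 2)`[18,1]→2
18: G=4,T=2
[1] (4+0,2*2+1) = (4,5)
row: 2 vs 4

buggy=2 correct=4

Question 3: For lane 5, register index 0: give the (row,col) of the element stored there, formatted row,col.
1,2

5: G=1,T=1
[0] (1+0,1*2+0) = (1,2)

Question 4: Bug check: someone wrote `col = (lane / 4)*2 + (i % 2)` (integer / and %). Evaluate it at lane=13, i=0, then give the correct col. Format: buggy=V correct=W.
buggy=6 correct=2

`(lane / 4)*2 + (i % 2)`[13,0]=>6
L=13=>grp=13>>2=3, tig=13&3=1
[0]=>row 3+0=3  col 1·2+0=2
col: 6 vs 2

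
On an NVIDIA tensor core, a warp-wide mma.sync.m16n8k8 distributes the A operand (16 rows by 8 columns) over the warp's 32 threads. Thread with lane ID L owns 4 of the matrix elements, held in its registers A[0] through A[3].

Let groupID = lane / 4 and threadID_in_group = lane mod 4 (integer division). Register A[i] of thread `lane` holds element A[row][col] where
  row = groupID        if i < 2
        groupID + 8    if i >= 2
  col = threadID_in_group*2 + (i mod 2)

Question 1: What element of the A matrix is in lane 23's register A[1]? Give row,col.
5,7

L=23->gid=23>>2=5, tid=23&3=3
[1]->row 5+0=5  col 3·2+1=7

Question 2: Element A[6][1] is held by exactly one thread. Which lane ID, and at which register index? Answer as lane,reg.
r=6⇒gr=6,Rb=0  c=1⇒th=0,odd=1
L=6*4+0=24  i=0*2+1=1

24,1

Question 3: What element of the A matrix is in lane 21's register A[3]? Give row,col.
13,3

lane 21->21/4=5, 21 mod 4=1
i=3  r:5+8->13  c:2·1+1->3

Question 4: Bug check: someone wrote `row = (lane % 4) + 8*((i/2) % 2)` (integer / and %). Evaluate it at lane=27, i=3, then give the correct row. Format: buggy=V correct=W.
`(lane % 4) + 8*((i/2) % 2)`[27,3]=>11
L=27=>grp=27>>2=6, tig=27&3=3
[3]=>row 6+8=14  col 3·2+1=7
row: 11 vs 14

buggy=11 correct=14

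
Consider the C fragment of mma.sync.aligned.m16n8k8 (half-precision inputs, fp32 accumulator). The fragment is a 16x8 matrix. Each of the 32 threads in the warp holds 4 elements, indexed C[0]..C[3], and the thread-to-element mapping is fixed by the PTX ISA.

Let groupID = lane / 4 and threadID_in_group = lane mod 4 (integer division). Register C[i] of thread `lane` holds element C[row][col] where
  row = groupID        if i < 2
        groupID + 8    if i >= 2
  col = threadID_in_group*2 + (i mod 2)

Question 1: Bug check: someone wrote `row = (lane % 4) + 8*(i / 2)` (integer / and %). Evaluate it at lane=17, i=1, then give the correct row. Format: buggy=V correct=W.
`(lane % 4) + 8*(i / 2)`[17,1]→1
lane 17: G=4 (17/4), T=1 (17%4)
i=1: r=4+0=4, c=1*2+1=3
row: 1 vs 4

buggy=1 correct=4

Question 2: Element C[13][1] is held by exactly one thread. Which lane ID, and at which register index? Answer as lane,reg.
20,3

r=13⇒gr=5,Rb=1  c=1⇒th=0,odd=1
L=5*4+0=20  i=1*2+1=3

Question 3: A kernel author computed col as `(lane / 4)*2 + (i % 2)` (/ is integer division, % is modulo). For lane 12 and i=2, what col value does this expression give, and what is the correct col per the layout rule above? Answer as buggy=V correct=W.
`(lane / 4)*2 + (i % 2)`[12,2]->6
L=12->g=12>>2=3, t=12&3=0
[2]->row 3+8=11  col 0·2+0=0
col: 6 vs 0

buggy=6 correct=0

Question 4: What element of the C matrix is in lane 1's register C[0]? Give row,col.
lane 1→1/4=0, 1 mod 4=1
i=0  r:0+0→0  c:2·1+0→2

0,2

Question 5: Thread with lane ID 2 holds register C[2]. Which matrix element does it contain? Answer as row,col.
8,4

lane 2⇒2/4=0, 2 mod 4=2
i=2  r:0+8⇒8  c:2·2+0⇒4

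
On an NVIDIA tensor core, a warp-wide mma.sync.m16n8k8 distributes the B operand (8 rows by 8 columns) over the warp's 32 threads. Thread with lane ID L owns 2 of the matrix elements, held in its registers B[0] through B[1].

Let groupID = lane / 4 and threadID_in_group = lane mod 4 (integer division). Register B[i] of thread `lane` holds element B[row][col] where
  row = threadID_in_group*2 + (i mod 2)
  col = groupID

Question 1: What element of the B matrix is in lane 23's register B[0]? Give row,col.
6,5

L=23→G=23>>2=5, T=23&3=3
[0]→row 3·2+0=6  col G=5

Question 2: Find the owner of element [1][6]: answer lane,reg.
24,1

c: 6->gid=6  r: 1->tid=0,i&1=1
L=6*4+0=24  i=1=1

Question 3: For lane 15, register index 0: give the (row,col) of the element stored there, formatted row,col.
lane 15->15/4=3, 15 mod 4=3
i=0  r:2·3+0->6  c:3

6,3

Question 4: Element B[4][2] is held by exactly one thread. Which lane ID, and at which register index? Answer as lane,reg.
10,0

c:2=>grp=2  r:4=>tig=2,lo=0
L=2*4+2=10  i=0=0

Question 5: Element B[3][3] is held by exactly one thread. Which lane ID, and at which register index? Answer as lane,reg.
13,1

c=3⇒gr=3  r=3⇒th=1,odd=1
L=3*4+1=13  i=1=1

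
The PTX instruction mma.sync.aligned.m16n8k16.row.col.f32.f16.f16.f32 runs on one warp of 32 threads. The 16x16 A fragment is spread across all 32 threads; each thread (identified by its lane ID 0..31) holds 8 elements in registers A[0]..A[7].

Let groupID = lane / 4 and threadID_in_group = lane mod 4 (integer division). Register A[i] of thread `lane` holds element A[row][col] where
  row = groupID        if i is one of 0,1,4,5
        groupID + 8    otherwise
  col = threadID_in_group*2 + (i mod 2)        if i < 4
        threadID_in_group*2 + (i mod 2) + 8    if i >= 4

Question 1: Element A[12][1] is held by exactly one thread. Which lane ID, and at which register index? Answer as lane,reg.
r=12->g=4,rb=1  c=1->cb=0,t=0,b0=1
L=4*4+0=16  i=0*4+1*2+1=3

16,3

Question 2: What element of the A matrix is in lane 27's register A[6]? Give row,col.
27: grp=6,tig=3
[6] (6+8,3*2+0+8) = (14,14)

14,14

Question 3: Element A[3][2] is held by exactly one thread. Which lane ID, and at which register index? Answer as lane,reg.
13,0

r:3=>grp=3,rB=0  c:2=>cB=0,tig=1,lo=0
L=3*4+1=13  i=0*4+0*2+0=0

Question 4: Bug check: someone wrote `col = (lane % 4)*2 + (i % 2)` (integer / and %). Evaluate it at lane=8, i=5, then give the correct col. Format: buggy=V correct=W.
buggy=1 correct=9

`(lane % 4)*2 + (i % 2)`[8,5]->1
L=8->g=8>>2=2, t=8&3=0
[5]->row 2+0=2  col 0·2+1+8=9
col: 1 vs 9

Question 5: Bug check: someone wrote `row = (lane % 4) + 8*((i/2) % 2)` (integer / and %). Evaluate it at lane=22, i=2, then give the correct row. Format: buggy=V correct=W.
buggy=10 correct=13

`(lane % 4) + 8*((i/2) % 2)`[22,2]⇒10
L=22⇒gr=22>>2=5, th=22&3=2
[2]⇒row 5+8=13  col 2·2+0+0=4
row: 10 vs 13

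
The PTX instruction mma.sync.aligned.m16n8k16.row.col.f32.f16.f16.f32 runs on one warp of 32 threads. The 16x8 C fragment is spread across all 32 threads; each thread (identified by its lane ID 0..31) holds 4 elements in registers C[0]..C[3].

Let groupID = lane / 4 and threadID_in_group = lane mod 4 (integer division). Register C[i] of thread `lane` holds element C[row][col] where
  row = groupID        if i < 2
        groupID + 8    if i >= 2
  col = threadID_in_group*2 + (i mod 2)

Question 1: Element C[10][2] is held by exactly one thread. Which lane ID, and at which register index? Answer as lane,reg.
9,2

r=10⇒gr=2,Rb=1  c=2⇒th=1,odd=0
L=2*4+1=9  i=1*2+0=2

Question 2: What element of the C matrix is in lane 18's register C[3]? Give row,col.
L=18=>grp=18>>2=4, tig=18&3=2
[3]=>row 4+8=12  col 2·2+1=5

12,5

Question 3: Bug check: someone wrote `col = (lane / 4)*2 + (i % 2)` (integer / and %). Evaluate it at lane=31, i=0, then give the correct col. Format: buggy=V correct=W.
`(lane / 4)*2 + (i % 2)`[31,0]⇒14
L=31⇒gr=31>>2=7, th=31&3=3
[0]⇒row 7+0=7  col 3·2+0=6
col: 14 vs 6

buggy=14 correct=6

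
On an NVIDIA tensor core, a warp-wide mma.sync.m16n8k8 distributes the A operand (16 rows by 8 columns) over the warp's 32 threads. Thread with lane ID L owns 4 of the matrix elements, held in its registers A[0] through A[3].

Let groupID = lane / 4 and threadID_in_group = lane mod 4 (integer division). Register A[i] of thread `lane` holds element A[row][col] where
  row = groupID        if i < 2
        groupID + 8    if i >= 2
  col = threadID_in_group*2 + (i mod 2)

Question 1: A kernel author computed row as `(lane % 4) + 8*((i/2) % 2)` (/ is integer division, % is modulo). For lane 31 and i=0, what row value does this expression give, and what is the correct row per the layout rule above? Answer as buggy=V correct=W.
`(lane % 4) + 8*((i/2) % 2)`[31,0]→3
L=31→G=31>>2=7, T=31&3=3
[0]→row 7+0=7  col 3·2+0=6
row: 3 vs 7

buggy=3 correct=7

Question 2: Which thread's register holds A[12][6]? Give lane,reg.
r=12⇒gr=4,Rb=1  c=6⇒th=3,odd=0
L=4*4+3=19  i=1*2+0=2

19,2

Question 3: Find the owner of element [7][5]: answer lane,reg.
30,1

r=7⇒gr=7,Rb=0  c=5⇒th=2,odd=1
L=7*4+2=30  i=0*2+1=1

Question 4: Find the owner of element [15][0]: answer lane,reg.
r=15->g=7,rb=1  c=0->t=0,b0=0
L=7*4+0=28  i=1*2+0=2

28,2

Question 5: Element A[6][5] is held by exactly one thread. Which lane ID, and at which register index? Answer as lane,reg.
26,1

r=6->g=6,rb=0  c=5->t=2,b0=1
L=6*4+2=26  i=0*2+1=1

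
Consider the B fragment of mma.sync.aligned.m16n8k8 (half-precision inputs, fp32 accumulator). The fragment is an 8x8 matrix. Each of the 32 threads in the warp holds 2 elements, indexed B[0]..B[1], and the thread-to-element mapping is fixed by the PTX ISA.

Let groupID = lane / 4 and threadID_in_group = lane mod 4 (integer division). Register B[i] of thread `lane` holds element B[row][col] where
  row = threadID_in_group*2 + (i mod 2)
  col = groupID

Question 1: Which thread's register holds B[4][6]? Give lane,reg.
c: 6->gid=6  r: 4->tid=2,i&1=0
L=6*4+2=26  i=0=0

26,0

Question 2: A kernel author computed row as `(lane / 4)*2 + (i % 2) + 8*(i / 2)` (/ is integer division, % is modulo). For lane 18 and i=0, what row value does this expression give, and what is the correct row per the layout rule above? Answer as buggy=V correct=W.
`(lane / 4)*2 + (i % 2) + 8*(i / 2)`[18,0]->8
lane 18: gid=4 (18/4), tid=2 (18%4)
i=0: r=2*2+0=4, c=gid=4
row: 8 vs 4

buggy=8 correct=4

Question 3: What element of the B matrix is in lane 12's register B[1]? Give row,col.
lane 12⇒12/4=3, 12 mod 4=0
i=1  r:2·0+1⇒1  c:3

1,3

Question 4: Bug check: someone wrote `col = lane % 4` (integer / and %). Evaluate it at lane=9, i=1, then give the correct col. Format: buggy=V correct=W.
buggy=1 correct=2

`lane % 4`[9,1]->1
lane 9->9/4=2, 9 mod 4=1
i=1  r:2·1+1->3  c:2
col: 1 vs 2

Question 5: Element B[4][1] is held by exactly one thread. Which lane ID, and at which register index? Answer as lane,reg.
c:1=>grp=1  r:4=>tig=2,lo=0
L=1*4+2=6  i=0=0

6,0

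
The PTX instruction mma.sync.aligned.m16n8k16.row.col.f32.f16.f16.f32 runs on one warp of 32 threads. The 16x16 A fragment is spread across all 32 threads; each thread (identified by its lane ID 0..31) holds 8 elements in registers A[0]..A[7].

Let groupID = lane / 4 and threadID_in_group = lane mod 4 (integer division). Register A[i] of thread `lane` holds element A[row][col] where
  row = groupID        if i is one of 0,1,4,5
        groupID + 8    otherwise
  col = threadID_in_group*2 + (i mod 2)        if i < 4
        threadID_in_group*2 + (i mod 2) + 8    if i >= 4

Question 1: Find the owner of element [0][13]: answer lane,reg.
2,5

r:0=>grp=0,rB=0  c:13=>cB=1,tig=2,lo=1
L=0*4+2=2  i=1*4+0*2+1=5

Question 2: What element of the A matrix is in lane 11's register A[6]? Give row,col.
10,14

lane 11⇒11/4=2, 11 mod 4=3
i=6  r:2+8⇒10  c:2·3+0+8⇒14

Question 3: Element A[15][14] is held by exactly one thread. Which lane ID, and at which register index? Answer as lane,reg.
r:15=>grp=7,rB=1  c:14=>cB=1,tig=3,lo=0
L=7*4+3=31  i=1*4+1*2+0=6

31,6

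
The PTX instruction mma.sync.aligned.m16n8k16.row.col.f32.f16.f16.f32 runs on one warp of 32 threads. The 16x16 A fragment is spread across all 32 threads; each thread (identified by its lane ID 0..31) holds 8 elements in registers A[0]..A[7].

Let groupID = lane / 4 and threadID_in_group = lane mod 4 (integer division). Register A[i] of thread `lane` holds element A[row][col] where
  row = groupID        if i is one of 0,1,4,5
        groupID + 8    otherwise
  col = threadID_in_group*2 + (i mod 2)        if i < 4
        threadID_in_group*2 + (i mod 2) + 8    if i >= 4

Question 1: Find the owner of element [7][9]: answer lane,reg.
28,5

r=7⇒gr=7,Rb=0  c=9⇒Cb=1,th=0,odd=1
L=7*4+0=28  i=1*4+0*2+1=5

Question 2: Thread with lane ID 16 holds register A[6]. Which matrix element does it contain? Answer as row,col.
12,8

lane 16: grp=4 (16/4), tig=0 (16%4)
i=6: r=4+8=12, c=0*2+0+8=8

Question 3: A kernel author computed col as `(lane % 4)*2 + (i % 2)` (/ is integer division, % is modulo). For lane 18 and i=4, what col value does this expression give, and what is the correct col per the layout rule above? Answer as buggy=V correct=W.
`(lane % 4)*2 + (i % 2)`[18,4]->4
L=18->g=18>>2=4, t=18&3=2
[4]->row 4+0=4  col 2·2+0+8=12
col: 4 vs 12

buggy=4 correct=12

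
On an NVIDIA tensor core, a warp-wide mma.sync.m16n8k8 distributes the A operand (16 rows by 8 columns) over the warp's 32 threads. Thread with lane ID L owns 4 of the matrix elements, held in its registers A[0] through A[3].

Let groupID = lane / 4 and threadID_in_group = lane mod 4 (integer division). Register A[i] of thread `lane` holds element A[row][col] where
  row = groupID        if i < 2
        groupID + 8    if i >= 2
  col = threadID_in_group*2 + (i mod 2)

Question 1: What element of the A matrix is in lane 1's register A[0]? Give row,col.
0,2

1: G=0,T=1
[0] (0+0,1*2+0) = (0,2)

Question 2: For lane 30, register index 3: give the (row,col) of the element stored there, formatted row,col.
lane 30: gr=7 (30/4), th=2 (30%4)
i=3: r=7+8=15, c=2*2+1=5

15,5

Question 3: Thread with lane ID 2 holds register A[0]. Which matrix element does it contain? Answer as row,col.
0,4

L=2->gid=2>>2=0, tid=2&3=2
[0]->row 0+0=0  col 2·2+0=4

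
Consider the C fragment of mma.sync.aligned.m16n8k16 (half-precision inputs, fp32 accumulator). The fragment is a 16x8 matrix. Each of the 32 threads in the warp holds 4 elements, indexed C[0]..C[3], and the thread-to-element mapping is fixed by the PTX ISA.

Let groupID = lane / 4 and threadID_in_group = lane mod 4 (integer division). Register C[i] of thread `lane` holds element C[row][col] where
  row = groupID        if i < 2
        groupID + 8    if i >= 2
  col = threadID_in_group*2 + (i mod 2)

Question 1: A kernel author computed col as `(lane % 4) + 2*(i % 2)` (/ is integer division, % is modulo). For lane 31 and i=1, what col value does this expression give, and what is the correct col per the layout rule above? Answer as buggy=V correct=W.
`(lane % 4) + 2*(i % 2)`[31,1]⇒5
lane 31: gr=7 (31/4), th=3 (31%4)
i=1: r=7+0=7, c=3*2+1=7
col: 5 vs 7

buggy=5 correct=7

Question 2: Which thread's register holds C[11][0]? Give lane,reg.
12,2

r=11->g=3,rb=1  c=0->t=0,b0=0
L=3*4+0=12  i=1*2+0=2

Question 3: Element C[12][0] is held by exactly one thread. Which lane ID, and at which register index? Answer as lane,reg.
r=12→G=4,rhi=1  c=0→T=0,p=0
L=4*4+0=16  i=1*2+0=2

16,2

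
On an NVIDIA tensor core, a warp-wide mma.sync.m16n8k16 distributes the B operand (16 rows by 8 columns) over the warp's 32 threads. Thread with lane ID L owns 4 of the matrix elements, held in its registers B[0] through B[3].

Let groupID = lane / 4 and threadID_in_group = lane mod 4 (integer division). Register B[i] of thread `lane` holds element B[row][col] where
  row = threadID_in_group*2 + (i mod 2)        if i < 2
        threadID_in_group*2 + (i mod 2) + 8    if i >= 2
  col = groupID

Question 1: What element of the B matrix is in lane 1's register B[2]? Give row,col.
10,0

L=1⇒gr=1>>2=0, th=1&3=1
[2]⇒row 1·2+0+8=10  col gr=0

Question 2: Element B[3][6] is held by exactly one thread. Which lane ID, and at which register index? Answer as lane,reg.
25,1

c=6→G=6  r=3→rhi=0,T=1,p=1
L=6*4+1=25  i=0*2+1=1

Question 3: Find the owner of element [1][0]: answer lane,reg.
0,1

c:0=>grp=0  r:1=>rB=0,tig=0,lo=1
L=0*4+0=0  i=0*2+1=1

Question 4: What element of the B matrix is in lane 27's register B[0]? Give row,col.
lane 27->27/4=6, 27 mod 4=3
i=0  r:2·3+0+0->6  c:6

6,6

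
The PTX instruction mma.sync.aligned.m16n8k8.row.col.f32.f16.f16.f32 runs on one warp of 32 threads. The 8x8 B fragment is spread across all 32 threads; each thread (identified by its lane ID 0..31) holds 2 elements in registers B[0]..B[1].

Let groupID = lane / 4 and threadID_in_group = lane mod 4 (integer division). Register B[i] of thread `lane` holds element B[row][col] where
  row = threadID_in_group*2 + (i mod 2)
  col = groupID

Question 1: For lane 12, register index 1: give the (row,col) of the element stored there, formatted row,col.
lane 12→12/4=3, 12 mod 4=0
i=1  r:2·0+1→1  c:3

1,3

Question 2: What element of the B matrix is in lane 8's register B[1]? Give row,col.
lane 8->8/4=2, 8 mod 4=0
i=1  r:2·0+1->1  c:2

1,2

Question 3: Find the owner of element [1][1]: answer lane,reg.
4,1

c: 1->gid=1  r: 1->tid=0,i&1=1
L=1*4+0=4  i=1=1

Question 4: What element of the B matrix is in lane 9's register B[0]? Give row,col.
2,2

lane 9: G=2 (9/4), T=1 (9%4)
i=0: r=1*2+0=2, c=G=2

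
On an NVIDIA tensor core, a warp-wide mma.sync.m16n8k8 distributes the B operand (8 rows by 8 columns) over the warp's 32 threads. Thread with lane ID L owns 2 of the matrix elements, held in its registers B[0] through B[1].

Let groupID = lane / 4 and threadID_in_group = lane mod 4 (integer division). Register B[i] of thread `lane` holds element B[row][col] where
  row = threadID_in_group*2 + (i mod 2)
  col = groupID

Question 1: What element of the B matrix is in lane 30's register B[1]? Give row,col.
lane 30: gid=7 (30/4), tid=2 (30%4)
i=1: r=2*2+1=5, c=gid=7

5,7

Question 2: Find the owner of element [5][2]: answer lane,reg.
10,1

c=2⇒gr=2  r=5⇒th=2,odd=1
L=2*4+2=10  i=1=1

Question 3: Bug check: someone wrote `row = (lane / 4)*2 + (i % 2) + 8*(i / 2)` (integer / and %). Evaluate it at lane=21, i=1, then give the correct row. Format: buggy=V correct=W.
buggy=11 correct=3

`(lane / 4)*2 + (i % 2) + 8*(i / 2)`[21,1]=>11
L=21=>grp=21>>2=5, tig=21&3=1
[1]=>row 1·2+1=3  col grp=5
row: 11 vs 3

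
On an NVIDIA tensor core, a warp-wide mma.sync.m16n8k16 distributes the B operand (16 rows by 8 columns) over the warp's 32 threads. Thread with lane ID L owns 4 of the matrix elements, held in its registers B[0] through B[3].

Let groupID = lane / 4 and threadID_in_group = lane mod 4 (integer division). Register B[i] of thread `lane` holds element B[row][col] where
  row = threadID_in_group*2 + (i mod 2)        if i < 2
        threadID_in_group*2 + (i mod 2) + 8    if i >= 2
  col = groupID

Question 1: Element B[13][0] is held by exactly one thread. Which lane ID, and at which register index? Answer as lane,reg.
2,3

c=0→G=0  r=13→rhi=1,T=2,p=1
L=0*4+2=2  i=1*2+1=3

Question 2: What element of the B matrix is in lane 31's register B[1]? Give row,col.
lane 31: gr=7 (31/4), th=3 (31%4)
i=1: r=3*2+1+0=7, c=gr=7

7,7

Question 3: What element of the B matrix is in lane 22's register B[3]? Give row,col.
lane 22: G=5 (22/4), T=2 (22%4)
i=3: r=2*2+1+8=13, c=G=5

13,5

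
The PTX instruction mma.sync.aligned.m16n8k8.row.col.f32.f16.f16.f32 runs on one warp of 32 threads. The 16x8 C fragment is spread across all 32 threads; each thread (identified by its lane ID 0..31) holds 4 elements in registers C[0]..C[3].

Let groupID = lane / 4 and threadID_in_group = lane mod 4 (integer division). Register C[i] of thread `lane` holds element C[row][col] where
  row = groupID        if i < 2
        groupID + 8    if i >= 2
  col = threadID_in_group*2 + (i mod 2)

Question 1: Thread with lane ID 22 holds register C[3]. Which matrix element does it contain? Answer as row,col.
13,5

lane 22: gid=5 (22/4), tid=2 (22%4)
i=3: r=5+8=13, c=2*2+1=5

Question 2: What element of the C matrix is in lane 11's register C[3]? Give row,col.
11: gid=2,tid=3
[3] (2+8,3*2+1) = (10,7)

10,7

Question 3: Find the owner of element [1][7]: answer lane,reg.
r=1→G=1,rhi=0  c=7→T=3,p=1
L=1*4+3=7  i=0*2+1=1

7,1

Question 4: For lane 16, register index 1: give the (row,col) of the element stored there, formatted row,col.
lane 16=>16/4=4, 16 mod 4=0
i=1  r:4+0=>4  c:2·0+1=>1

4,1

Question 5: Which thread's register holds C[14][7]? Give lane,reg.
r=14→G=6,rhi=1  c=7→T=3,p=1
L=6*4+3=27  i=1*2+1=3

27,3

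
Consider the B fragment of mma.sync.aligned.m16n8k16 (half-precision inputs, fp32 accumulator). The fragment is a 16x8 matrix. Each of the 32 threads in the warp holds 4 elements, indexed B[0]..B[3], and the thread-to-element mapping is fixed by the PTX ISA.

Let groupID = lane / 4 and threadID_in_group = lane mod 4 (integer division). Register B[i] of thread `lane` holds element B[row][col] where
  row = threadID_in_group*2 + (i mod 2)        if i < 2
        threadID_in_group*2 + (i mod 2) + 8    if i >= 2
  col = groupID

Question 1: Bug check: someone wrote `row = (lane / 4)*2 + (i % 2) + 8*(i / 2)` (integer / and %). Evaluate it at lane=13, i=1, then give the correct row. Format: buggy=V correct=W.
`(lane / 4)*2 + (i % 2) + 8*(i / 2)`[13,1]->7
L=13->g=13>>2=3, t=13&3=1
[1]->row 1·2+1+0=3  col g=3
row: 7 vs 3

buggy=7 correct=3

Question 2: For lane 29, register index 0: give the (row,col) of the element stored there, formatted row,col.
L=29⇒gr=29>>2=7, th=29&3=1
[0]⇒row 1·2+0+0=2  col gr=7

2,7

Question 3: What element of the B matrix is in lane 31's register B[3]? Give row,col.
L=31=>grp=31>>2=7, tig=31&3=3
[3]=>row 3·2+1+8=15  col grp=7

15,7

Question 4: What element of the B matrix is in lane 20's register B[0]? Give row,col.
0,5

L=20⇒gr=20>>2=5, th=20&3=0
[0]⇒row 0·2+0+0=0  col gr=5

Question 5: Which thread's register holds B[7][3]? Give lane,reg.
15,1

c=3⇒gr=3  r=7⇒Rb=0,th=3,odd=1
L=3*4+3=15  i=0*2+1=1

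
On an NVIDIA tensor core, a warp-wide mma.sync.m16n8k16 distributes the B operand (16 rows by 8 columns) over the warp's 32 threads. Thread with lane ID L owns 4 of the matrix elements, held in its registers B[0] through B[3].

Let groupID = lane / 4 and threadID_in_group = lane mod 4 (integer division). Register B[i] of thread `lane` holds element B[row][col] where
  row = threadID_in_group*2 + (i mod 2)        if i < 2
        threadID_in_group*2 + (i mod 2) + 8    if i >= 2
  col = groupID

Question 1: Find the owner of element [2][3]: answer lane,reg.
c: 3->gid=3  r: 2->r8=0,tid=1,i&1=0
L=3*4+1=13  i=0*2+0=0

13,0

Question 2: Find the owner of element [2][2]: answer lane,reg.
9,0

c:2=>grp=2  r:2=>rB=0,tig=1,lo=0
L=2*4+1=9  i=0*2+0=0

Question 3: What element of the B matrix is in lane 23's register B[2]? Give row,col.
lane 23: gr=5 (23/4), th=3 (23%4)
i=2: r=3*2+0+8=14, c=gr=5

14,5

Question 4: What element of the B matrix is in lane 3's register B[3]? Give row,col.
15,0

lane 3: g=0 (3/4), t=3 (3%4)
i=3: r=3*2+1+8=15, c=g=0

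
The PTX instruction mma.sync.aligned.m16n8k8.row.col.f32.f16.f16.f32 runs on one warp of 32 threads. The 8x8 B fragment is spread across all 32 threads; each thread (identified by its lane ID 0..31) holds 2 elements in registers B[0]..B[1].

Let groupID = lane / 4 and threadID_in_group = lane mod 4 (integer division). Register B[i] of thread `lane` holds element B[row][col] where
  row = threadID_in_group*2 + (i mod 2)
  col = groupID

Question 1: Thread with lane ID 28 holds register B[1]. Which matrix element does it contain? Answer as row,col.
1,7

lane 28: grp=7 (28/4), tig=0 (28%4)
i=1: r=0*2+1=1, c=grp=7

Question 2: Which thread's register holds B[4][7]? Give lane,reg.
30,0

c:7=>grp=7  r:4=>tig=2,lo=0
L=7*4+2=30  i=0=0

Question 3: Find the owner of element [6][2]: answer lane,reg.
c=2->g=2  r=6->t=3,b0=0
L=2*4+3=11  i=0=0

11,0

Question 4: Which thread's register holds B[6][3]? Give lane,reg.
c=3→G=3  r=6→T=3,p=0
L=3*4+3=15  i=0=0

15,0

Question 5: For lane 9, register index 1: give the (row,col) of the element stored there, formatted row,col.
3,2

9: grp=2,tig=1
[1] (1*2+1,2) = (3,2)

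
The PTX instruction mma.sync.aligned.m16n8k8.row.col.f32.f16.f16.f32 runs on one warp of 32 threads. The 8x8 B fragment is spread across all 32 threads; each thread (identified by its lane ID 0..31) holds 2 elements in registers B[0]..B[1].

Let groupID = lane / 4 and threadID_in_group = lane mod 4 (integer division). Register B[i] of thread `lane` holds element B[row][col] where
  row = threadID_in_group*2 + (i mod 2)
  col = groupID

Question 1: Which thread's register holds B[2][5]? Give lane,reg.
21,0

c: 5->gid=5  r: 2->tid=1,i&1=0
L=5*4+1=21  i=0=0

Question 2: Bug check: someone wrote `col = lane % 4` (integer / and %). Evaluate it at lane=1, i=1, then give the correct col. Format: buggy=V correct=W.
buggy=1 correct=0

`lane % 4`[1,1]->1
lane 1->1/4=0, 1 mod 4=1
i=1  r:2·1+1->3  c:0
col: 1 vs 0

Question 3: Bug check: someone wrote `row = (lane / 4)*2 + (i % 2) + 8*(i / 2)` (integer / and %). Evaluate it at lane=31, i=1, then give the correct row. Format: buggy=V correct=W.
buggy=15 correct=7

`(lane / 4)*2 + (i % 2) + 8*(i / 2)`[31,1]->15
L=31->g=31>>2=7, t=31&3=3
[1]->row 3·2+1=7  col g=7
row: 15 vs 7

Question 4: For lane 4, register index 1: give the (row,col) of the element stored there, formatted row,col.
1,1

lane 4->4/4=1, 4 mod 4=0
i=1  r:2·0+1->1  c:1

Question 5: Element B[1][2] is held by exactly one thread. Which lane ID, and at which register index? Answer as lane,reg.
c=2->g=2  r=1->t=0,b0=1
L=2*4+0=8  i=1=1

8,1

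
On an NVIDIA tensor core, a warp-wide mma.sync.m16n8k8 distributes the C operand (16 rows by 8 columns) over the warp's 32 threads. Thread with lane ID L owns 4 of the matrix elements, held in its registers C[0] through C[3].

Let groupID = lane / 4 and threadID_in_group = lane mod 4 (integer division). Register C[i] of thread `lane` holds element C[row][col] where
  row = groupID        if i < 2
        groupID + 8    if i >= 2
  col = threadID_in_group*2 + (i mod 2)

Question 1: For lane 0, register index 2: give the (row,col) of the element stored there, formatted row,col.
lane 0: gid=0 (0/4), tid=0 (0%4)
i=2: r=0+8=8, c=0*2+0=0

8,0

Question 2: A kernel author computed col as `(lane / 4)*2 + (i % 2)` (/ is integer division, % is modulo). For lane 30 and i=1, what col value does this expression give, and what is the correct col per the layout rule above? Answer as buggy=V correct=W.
buggy=15 correct=5

`(lane / 4)*2 + (i % 2)`[30,1]->15
L=30->gid=30>>2=7, tid=30&3=2
[1]->row 7+0=7  col 2·2+1=5
col: 15 vs 5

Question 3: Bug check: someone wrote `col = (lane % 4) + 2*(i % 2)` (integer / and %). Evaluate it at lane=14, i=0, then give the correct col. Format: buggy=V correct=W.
`(lane % 4) + 2*(i % 2)`[14,0]=>2
L=14=>grp=14>>2=3, tig=14&3=2
[0]=>row 3+0=3  col 2·2+0=4
col: 2 vs 4

buggy=2 correct=4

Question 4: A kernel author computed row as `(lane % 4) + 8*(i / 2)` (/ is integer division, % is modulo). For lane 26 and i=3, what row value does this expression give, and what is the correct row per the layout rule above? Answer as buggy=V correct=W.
buggy=10 correct=14

`(lane % 4) + 8*(i / 2)`[26,3]->10
L=26->g=26>>2=6, t=26&3=2
[3]->row 6+8=14  col 2·2+1=5
row: 10 vs 14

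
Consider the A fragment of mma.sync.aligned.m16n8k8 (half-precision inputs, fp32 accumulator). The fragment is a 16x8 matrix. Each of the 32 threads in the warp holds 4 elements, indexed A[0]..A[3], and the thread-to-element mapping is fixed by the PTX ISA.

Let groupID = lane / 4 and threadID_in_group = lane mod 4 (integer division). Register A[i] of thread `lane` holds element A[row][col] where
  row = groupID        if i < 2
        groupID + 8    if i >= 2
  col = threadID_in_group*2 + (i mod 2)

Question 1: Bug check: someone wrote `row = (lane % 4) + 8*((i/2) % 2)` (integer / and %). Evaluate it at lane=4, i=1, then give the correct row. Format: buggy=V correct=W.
`(lane % 4) + 8*((i/2) % 2)`[4,1]->0
4: gid=1,tid=0
[1] (1+0,0*2+1) = (1,1)
row: 0 vs 1

buggy=0 correct=1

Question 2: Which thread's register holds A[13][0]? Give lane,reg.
20,2

r=13→G=5,rhi=1  c=0→T=0,p=0
L=5*4+0=20  i=1*2+0=2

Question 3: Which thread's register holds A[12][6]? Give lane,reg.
19,2

r=12->g=4,rb=1  c=6->t=3,b0=0
L=4*4+3=19  i=1*2+0=2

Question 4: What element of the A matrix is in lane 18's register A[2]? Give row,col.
18: gid=4,tid=2
[2] (4+8,2*2+0) = (12,4)

12,4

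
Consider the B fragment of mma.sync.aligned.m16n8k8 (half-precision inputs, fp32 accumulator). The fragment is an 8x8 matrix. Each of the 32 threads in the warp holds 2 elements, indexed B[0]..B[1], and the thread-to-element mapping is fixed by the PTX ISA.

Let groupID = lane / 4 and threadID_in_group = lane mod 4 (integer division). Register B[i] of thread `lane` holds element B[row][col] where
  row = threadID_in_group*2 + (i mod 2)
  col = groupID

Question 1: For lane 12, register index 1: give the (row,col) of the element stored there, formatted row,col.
L=12⇒gr=12>>2=3, th=12&3=0
[1]⇒row 0·2+1=1  col gr=3

1,3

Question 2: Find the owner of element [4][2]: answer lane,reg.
10,0

c:2=>grp=2  r:4=>tig=2,lo=0
L=2*4+2=10  i=0=0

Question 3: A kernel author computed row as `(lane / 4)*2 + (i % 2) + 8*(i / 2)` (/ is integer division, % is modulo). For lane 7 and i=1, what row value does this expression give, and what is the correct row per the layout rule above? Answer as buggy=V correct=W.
buggy=3 correct=7

`(lane / 4)*2 + (i % 2) + 8*(i / 2)`[7,1]->3
7: gid=1,tid=3
[1] (3*2+1,1) = (7,1)
row: 3 vs 7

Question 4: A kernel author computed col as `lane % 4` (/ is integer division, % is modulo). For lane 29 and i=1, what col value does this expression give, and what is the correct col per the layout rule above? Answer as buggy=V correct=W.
`lane % 4`[29,1]=>1
lane 29: grp=7 (29/4), tig=1 (29%4)
i=1: r=1*2+1=3, c=grp=7
col: 1 vs 7

buggy=1 correct=7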